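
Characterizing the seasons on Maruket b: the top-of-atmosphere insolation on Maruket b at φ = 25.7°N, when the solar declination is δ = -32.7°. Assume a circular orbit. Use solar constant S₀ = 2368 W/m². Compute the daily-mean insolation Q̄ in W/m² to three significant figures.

cos H₀ = −tan(+25.7°) tan(-32.700°) = 0.3090, H₀ = 1.2567 rad.
Bracket: H₀ sin φ sin δ + cos φ cos δ sin H₀ = 1.2567×0.43366×-0.54024 + 0.90108×0.84151×0.95107 = -0.294420 + 0.721166 = 0.426746.
Q̄ = (S₀/π) × [bracket] = (2368/π) × 0.426746 = 321.7 W/m².

Q̄ ≈ 322 W/m²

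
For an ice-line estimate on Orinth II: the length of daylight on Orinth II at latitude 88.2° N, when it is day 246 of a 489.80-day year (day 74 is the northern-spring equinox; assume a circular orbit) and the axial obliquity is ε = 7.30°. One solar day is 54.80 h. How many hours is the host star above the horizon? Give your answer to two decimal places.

54.80 h

Solar longitude: L_s = 360° × (246 − 74)/489.80 = 126.419°.
sin δ = sin 7.30° × sin 126.419° = 0.10225, so δ = +5.869°.
Sunrise equation: cos h₀ = −tan ϕ · tan δ = -3.2707 ≤ −1, so the host star never sets (polar day) and h₀ = π.
Daylight = 2h₀/(2π) × 54.80 h = (3.1416/π) × 54.80 = 54.80 h.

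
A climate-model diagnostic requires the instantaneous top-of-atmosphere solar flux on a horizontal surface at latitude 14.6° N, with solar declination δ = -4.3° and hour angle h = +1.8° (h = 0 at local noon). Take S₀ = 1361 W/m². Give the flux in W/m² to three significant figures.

1.29e+03 W/m²

cos θ_z = sin φ sin δ + cos φ cos δ cos h = -0.018900 + 0.964509 = 0.945609.
Flux = S₀ · cos θ_z = 1361 × 0.945609 = 1287 W/m².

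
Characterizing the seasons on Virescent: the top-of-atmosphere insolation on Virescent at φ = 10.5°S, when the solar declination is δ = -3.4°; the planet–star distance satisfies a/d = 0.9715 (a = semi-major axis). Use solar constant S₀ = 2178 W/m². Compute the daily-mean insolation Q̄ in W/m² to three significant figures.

Q̄ ≈ 653 W/m²

cos H₀ = −tan(-10.5°) tan(-3.400°) = -0.0110, H₀ = 1.5818 rad.
Bracket: H₀ sin φ sin δ + cos φ cos δ sin H₀ = 1.5818×-0.18224×-0.05931 + 0.98325×0.99824×0.99994 = 0.017097 + 0.981461 = 0.998558.
Inverse-square distance factor (a/d)² = 0.9715² = 0.943812.
Q̄ = (S₀/π) × 0.943812 × [bracket] = (2178/π) × 0.943812 × 0.998558 = 653.4 W/m².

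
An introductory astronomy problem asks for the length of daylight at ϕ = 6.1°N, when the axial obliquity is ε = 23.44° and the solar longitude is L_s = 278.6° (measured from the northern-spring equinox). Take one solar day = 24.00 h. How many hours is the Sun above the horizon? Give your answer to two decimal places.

Solar declination: sin δ = sin ε · sin L_s = sin 23.44° × sin 278.6° = -0.39332, so δ = -23.161°.
cos h₀ = −tan ϕ · tan δ = −tan(+6.1°) × tan(-23.161°) = 0.0457, so h₀ = 1.5251 rad = 87.38°.
Daylight = 2h₀/(2π) × 24.00 h = (1.5251/π) × 24.00 = 11.65 h.

11.65 h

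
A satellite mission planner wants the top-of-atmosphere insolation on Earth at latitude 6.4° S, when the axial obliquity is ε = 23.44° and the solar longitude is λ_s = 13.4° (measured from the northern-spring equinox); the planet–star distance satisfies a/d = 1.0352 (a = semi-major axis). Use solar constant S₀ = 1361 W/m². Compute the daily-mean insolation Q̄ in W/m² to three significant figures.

Solar declination: sin δ = sin ε · sin λ_s = sin 23.44° × sin 13.4° = 0.09219, so δ = +5.289°.
cos H₀ = −tan(-6.4°) tan(+5.289°) = 0.0104, H₀ = 1.5604 rad.
Bracket: H₀ sin φ sin δ + cos φ cos δ sin H₀ = 1.5604×-0.11147×0.09219 + 0.99377×0.99574×0.99995 = -0.016035 + 0.989487 = 0.973452.
Inverse-square distance factor (a/d)² = 1.0352² = 1.071639.
Q̄ = (S₀/π) × 1.071639 × [bracket] = (1361/π) × 1.071639 × 0.973452 = 451.9 W/m².

Q̄ ≈ 452 W/m²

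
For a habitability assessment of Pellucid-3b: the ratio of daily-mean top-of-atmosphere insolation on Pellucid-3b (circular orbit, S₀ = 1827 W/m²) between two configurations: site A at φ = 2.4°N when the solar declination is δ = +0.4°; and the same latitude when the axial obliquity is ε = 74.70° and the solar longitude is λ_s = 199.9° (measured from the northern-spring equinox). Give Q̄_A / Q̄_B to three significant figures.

— Configuration A (φ=+2.4°):
cos H₀ = −tan(+2.4°) tan(+0.400°) = -0.0003, H₀ = 1.5711 rad.
Bracket: H₀ sin φ sin δ + cos φ cos δ sin H₀ = 1.5711×0.04188×0.00698 + 0.99912×0.99998×1.00000 = 0.000459 + 0.999100 = 0.999559.
Q̄ = (S₀/π) × [bracket] = (1827/π) × 0.999559 = 581.30 W/m².
— Configuration B (φ=+2.4°):
Solar declination: sin δ = sin ε · sin λ_s = sin 74.70° × sin 199.9° = -0.32832, so δ = -19.167°.
cos H₀ = −tan(+2.4°) tan(-19.167°) = 0.0146, H₀ = 1.5562 rad.
Bracket: H₀ sin φ sin δ + cos φ cos δ sin H₀ = 1.5562×0.04188×-0.32832 + 0.99912×0.94457×0.99989 = -0.021398 + 0.943635 = 0.922237.
Q̄ = (S₀/π) × [bracket] = (1827/π) × 0.922237 = 536.33 W/m².
Ratio Q̄_A / Q̄_B = 581.30 / 536.33 = 1.084.

Q̄_A / Q̄_B ≈ 1.08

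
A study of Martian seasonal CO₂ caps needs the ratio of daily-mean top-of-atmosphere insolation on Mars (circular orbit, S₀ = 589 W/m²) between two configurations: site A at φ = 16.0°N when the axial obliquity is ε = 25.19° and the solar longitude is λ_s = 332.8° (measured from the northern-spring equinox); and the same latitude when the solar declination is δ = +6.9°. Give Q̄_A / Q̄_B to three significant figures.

Q̄_A / Q̄_B ≈ 0.854

— Configuration A (φ=+16.0°):
Solar declination: sin δ = sin ε · sin λ_s = sin 25.19° × sin 332.8° = -0.19455, so δ = -11.218°.
cos H₀ = −tan(+16.0°) tan(-11.218°) = 0.0569, H₀ = 1.5139 rad.
Bracket: H₀ sin φ sin δ + cos φ cos δ sin H₀ = 1.5139×0.27564×-0.19455 + 0.96126×0.98089×0.99838 = -0.081184 + 0.941363 = 0.860179.
Q̄ = (S₀/π) × [bracket] = (589/π) × 0.860179 = 161.27 W/m².
— Configuration B (φ=+16.0°):
cos H₀ = −tan(+16.0°) tan(+6.900°) = -0.0347, H₀ = 1.6055 rad.
Bracket: H₀ sin φ sin δ + cos φ cos δ sin H₀ = 1.6055×0.27564×0.12014 + 0.96126×0.99276×0.99940 = 0.053167 + 0.953728 = 1.006895.
Q̄ = (S₀/π) × [bracket] = (589/π) × 1.006895 = 188.78 W/m².
Ratio Q̄_A / Q̄_B = 161.27 / 188.78 = 0.8543.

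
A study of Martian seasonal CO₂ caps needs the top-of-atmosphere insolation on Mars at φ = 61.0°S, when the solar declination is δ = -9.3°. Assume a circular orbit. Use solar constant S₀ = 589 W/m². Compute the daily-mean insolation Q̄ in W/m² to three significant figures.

Q̄ ≈ 135 W/m²

cos H₀ = −tan(-61.0°) tan(-9.300°) = -0.2954, H₀ = 1.8707 rad.
Bracket: H₀ sin φ sin δ + cos φ cos δ sin H₀ = 1.8707×-0.87462×-0.16160 + 0.48481×0.98686×0.95537 = 0.264402 + 0.457087 = 0.721489.
Q̄ = (S₀/π) × [bracket] = (589/π) × 0.721489 = 135.3 W/m².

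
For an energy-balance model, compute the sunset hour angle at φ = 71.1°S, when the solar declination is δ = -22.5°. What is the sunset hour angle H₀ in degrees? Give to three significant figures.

Sunrise equation: cos H₀ = −tan φ · tan δ = -1.2098 ≤ −1, so the Sun never sets (polar day) and H₀ = π.

H₀ = 180°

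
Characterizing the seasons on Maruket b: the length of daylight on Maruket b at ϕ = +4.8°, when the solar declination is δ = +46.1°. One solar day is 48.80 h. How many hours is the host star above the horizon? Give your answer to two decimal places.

cos h₀ = −tan ϕ · tan δ = −tan(+4.8°) × tan(+46.100°) = -0.0873, so h₀ = 1.6582 rad = 95.01°.
Daylight = 2h₀/(2π) × 48.80 h = (1.6582/π) × 48.80 = 25.76 h.

25.76 h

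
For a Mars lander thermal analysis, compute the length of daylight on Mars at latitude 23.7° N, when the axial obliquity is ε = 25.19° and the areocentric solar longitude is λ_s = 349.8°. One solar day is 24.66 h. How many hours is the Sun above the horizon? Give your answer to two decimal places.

12.07 h

sin δ = sin 25.19° × sin 349.8° = -0.07537, so δ = -4.323°.
cos H₀ = −tan φ · tan δ = −tan(+23.7°) × tan(-4.323°) = 0.0332, so H₀ = 1.5376 rad = 88.10°.
Daylight = 2H₀/(2π) × 24.66 h = (1.5376/π) × 24.66 = 12.07 h.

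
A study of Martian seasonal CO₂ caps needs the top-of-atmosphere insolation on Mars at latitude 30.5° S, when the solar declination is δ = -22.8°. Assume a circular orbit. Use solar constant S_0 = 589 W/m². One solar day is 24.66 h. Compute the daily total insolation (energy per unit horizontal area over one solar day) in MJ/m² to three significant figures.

cos h₀ = −tan(-30.5°) tan(-22.800°) = -0.2476, h₀ = 1.8210 rad.
Bracket: h₀ sin ϕ sin δ + cos ϕ cos δ sin h₀ = 1.8210×-0.50754×-0.38752 + 0.86163×0.92186×0.96886 = 0.358158 + 0.769568 = 1.127726.
Q̄ = (S_0/π) × [bracket] = (589/π) × 1.127726 = 211.43 W/m².
Daily total = Q̄ × 24.66 h × 3600 s/h = 211.43 × 24.66 × 3600 / 10⁶ = 18.77 MJ/m².

18.8 MJ/m²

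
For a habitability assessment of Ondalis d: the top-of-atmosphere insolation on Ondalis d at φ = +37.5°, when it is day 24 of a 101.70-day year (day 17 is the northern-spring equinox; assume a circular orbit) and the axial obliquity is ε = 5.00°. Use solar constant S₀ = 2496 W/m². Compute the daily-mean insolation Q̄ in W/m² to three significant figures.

Solar longitude: λ_s = 360° × (24 − 17)/101.70 = 24.779°.
sin δ = sin 5.00° × sin 24.779° = 0.03653, so δ = +2.093°.
cos H₀ = −tan(+37.5°) tan(+2.093°) = -0.0280, H₀ = 1.5988 rad.
Bracket: H₀ sin φ sin δ + cos φ cos δ sin H₀ = 1.5988×0.60876×0.03653 + 0.79335×0.99933×0.99961 = 0.035554 + 0.792509 = 0.828063.
Q̄ = (S₀/π) × [bracket] = (2496/π) × 0.828063 = 657.9 W/m².

Q̄ ≈ 658 W/m²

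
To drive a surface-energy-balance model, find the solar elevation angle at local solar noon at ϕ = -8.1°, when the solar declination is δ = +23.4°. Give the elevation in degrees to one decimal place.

58.5°

At local noon the hour angle is zero, so the zenith angle equals |ϕ − δ| = |-8.1° − (+23.400°)| = 31.500°.
Elevation = 90° − 31.500° = 58.5°.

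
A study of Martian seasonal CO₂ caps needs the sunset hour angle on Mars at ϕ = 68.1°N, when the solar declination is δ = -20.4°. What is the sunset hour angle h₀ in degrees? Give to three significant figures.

h₀ = 22.3°

cos h₀ = −tan ϕ · tan δ = −tan(+68.1°) × tan(-20.400°) = 0.9251, so h₀ = 0.3894 rad = 22.31°.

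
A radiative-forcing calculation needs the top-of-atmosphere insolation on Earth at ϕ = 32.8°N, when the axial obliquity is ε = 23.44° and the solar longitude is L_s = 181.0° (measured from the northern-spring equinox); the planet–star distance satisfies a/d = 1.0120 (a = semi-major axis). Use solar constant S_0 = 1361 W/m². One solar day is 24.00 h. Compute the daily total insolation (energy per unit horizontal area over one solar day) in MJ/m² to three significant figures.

Solar declination: sin δ = sin ε · sin L_s = sin 23.44° × sin 181.0° = -0.00694, so δ = -0.398°.
cos h₀ = −tan(+32.8°) tan(-0.398°) = 0.0045, h₀ = 1.5663 rad.
Bracket: h₀ sin ϕ sin δ + cos ϕ cos δ sin h₀ = 1.5663×0.54171×-0.00694 + 0.84057×0.99998×0.99999 = -0.005888 + 0.840545 = 0.834657.
Inverse-square distance factor (a/d)² = 1.0120² = 1.024144.
Q̄ = (S_0/π) × 1.024144 × [bracket] = (1361/π) × 1.024144 × 0.834657 = 370.32 W/m².
Daily total = Q̄ × 24.00 h × 3600 s/h = 370.32 × 24.00 × 3600 / 10⁶ = 32.00 MJ/m².

32.0 MJ/m²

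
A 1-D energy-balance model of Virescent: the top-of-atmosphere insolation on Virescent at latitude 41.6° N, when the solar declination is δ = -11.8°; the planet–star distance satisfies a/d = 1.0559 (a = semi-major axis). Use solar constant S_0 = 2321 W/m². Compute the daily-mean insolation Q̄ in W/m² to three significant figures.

cos h₀ = −tan(+41.6°) tan(-11.800°) = 0.1855, h₀ = 1.3842 rad.
Bracket: h₀ sin ϕ sin δ + cos ϕ cos δ sin h₀ = 1.3842×0.66393×-0.20450 + 0.74780×0.97887×0.98265 = -0.187938 + 0.719299 = 0.531361.
Inverse-square distance factor (a/d)² = 1.0559² = 1.114925.
Q̄ = (S_0/π) × 1.114925 × [bracket] = (2321/π) × 1.114925 × 0.531361 = 437.7 W/m².

Q̄ ≈ 438 W/m²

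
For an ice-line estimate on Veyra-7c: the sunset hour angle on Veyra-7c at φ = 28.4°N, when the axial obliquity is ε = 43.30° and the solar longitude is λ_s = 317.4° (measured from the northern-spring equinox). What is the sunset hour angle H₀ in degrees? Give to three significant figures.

Solar declination: sin δ = sin ε · sin λ_s = sin 43.30° × sin 317.4° = -0.46421, so δ = -27.659°.
cos H₀ = −tan φ · tan δ = −tan(+28.4°) × tan(-27.659°) = 0.2834, so H₀ = 1.2835 rad = 73.54°.

H₀ = 73.5°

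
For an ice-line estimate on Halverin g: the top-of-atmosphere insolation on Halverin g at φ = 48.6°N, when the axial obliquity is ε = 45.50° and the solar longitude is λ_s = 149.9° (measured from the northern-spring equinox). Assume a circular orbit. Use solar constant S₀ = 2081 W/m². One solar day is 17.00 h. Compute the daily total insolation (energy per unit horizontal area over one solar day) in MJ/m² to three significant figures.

44.5 MJ/m²

Solar declination: sin δ = sin ε · sin λ_s = sin 45.50° × sin 149.9° = 0.35770, so δ = +20.959°.
cos H₀ = −tan(+48.6°) tan(+20.959°) = -0.4345, H₀ = 2.0203 rad.
Bracket: H₀ sin φ sin δ + cos φ cos δ sin H₀ = 2.0203×0.75011×0.35770 + 0.66131×0.93384×0.90068 = 0.542075 + 0.556222 = 1.098297.
Q̄ = (S₀/π) × [bracket] = (2081/π) × 1.098297 = 727.52 W/m².
Daily total = Q̄ × 17.00 h × 3600 s/h = 727.52 × 17.00 × 3600 / 10⁶ = 44.52 MJ/m².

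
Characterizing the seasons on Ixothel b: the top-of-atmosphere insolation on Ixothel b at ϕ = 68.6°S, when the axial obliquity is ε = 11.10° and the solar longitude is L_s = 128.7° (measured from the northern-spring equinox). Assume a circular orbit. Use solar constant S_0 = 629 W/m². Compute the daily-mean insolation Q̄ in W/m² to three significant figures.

Solar declination: sin δ = sin ε · sin L_s = sin 11.10° × sin 128.7° = 0.15025, so δ = +8.641°.
cos h₀ = −tan(-68.6°) tan(+8.641°) = 0.3878, h₀ = 1.1726 rad.
Bracket: h₀ sin ϕ sin δ + cos ϕ cos δ sin h₀ = 1.1726×-0.93106×0.15025 + 0.36488×0.98865×0.92175 = -0.164037 + 0.332511 = 0.168474.
Q̄ = (S_0/π) × [bracket] = (629/π) × 0.168474 = 33.73 W/m².

Q̄ ≈ 33.7 W/m²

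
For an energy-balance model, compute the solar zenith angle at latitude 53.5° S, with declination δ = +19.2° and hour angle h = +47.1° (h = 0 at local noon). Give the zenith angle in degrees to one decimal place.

cos θ_z = sin ϕ sin δ + cos ϕ cos δ cos h = -0.264362 + 0.382386 = 0.118024.
θ_z = arccos(0.118024) = 83.2°.

θ_z = 83.2°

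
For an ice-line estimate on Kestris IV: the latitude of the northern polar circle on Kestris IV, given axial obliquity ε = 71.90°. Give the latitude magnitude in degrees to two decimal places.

The polar circle is the lowest latitude that experiences at least one full rotation of continuous daylight at the northern-summer solstice; it lies at |ϕ| = 90° − ε = 90° − 71.90° = 18.10°.

18.10°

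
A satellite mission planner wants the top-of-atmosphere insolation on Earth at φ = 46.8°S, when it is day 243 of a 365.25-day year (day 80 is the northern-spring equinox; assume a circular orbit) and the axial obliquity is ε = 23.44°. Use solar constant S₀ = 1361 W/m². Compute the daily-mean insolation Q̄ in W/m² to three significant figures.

Q̄ ≈ 232 W/m²

Solar longitude: λ_s = 360° × (243 − 80)/365.25 = 160.657°.
sin δ = sin 23.44° × sin 160.657° = 0.13176, so δ = +7.571°.
cos H₀ = −tan(-46.8°) tan(+7.571°) = 0.1415, H₀ = 1.4288 rad.
Bracket: H₀ sin φ sin δ + cos φ cos δ sin H₀ = 1.4288×-0.72897×0.13176 + 0.68455×0.99128×0.98993 = -0.137235 + 0.671747 = 0.534512.
Q̄ = (S₀/π) × [bracket] = (1361/π) × 0.534512 = 231.6 W/m².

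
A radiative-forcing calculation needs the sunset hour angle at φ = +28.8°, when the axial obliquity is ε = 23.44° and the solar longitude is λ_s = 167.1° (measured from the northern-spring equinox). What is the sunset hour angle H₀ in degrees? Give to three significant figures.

Solar declination: sin δ = sin ε · sin λ_s = sin 23.44° × sin 167.1° = 0.08881, so δ = +5.095°.
cos H₀ = −tan φ · tan δ = −tan(+28.8°) × tan(+5.095°) = -0.0490, so H₀ = 1.6198 rad = 92.81°.

H₀ = 92.8°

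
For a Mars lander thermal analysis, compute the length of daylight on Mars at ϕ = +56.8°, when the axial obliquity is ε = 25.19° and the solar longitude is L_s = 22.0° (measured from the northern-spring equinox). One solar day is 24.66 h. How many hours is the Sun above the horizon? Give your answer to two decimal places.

14.29 h

Solar declination: sin δ = sin ε · sin L_s = sin 25.19° × sin 22.0° = 0.15944, so δ = +9.174°.
cos h₀ = −tan ϕ · tan δ = −tan(+56.8°) × tan(+9.174°) = -0.2468, so h₀ = 1.8202 rad = 104.29°.
Daylight = 2h₀/(2π) × 24.66 h = (1.8202/π) × 24.66 = 14.29 h.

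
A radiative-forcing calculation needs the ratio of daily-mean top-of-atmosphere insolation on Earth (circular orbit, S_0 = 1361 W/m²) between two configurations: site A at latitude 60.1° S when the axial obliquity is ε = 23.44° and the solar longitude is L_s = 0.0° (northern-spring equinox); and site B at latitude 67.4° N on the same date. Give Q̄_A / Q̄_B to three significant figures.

Q̄_A / Q̄_B ≈ 1.30

— Configuration A (ϕ=-60.1°):
Solar declination: sin δ = sin ε · sin L_s = sin 23.44° × sin 0.0° = 0.00000, so δ = +0.000°.
cos h₀ = −tan(-60.1°) tan(+0.000°) = 0.0000, h₀ = 1.5708 rad.
Bracket: h₀ sin ϕ sin δ + cos ϕ cos δ sin h₀ = 1.5708×-0.86690×0.00000 + 0.49849×1.00000×1.00000 = -0.000000 + 0.498490 = 0.498490.
Q̄ = (S_0/π) × [bracket] = (1361/π) × 0.498490 = 215.96 W/m².
— Configuration B (ϕ=+67.4°):
cos h₀ = −tan(+67.4°) tan(+0.000°) = -0.0000, h₀ = 1.5708 rad.
Bracket: h₀ sin ϕ sin δ + cos ϕ cos δ sin h₀ = 1.5708×0.92321×0.00000 + 0.38430×1.00000×1.00000 = 0.000000 + 0.384300 = 0.384300.
Q̄ = (S_0/π) × [bracket] = (1361/π) × 0.384300 = 166.49 W/m².
Ratio Q̄_A / Q̄_B = 215.96 / 166.49 = 1.297.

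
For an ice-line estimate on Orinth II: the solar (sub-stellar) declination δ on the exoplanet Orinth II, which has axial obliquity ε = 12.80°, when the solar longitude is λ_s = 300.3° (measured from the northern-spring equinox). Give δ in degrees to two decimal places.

δ = -11.03°

sin δ = sin ε · sin λ_s = sin 12.80° × sin 300.3° = -0.191284.
δ = arcsin(-0.191284) = -11.03°.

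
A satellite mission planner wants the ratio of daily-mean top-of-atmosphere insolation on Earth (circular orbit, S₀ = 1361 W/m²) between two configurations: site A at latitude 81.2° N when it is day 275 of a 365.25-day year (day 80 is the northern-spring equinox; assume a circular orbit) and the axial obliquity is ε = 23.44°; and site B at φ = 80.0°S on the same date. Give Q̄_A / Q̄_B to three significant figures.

Q̄_A / Q̄_B ≈ 0.140

— Configuration A (φ=+81.2°):
Solar longitude: λ_s = 360° × (275 − 80)/365.25 = 192.197°.
sin δ = sin 23.44° × sin 192.197° = -0.08404, so δ = -4.821°.
cos H₀ = −tan(+81.2°) tan(-4.821°) = 0.5448, H₀ = 0.9946 rad.
Bracket: H₀ sin φ sin δ + cos φ cos δ sin H₀ = 0.9946×0.98823×-0.08404 + 0.15299×0.99646×0.83856 = -0.082602 + 0.127837 = 0.045235.
Q̄ = (S₀/π) × [bracket] = (1361/π) × 0.045235 = 19.597 W/m².
— Configuration B (φ=-80.0°):
cos H₀ = −tan(-80.0°) tan(-4.821°) = -0.4783, H₀ = 2.0695 rad.
Bracket: H₀ sin φ sin δ + cos φ cos δ sin H₀ = 2.0695×-0.98481×-0.08404 + 0.17365×0.99646×0.87818 = 0.171279 + 0.151956 = 0.323235.
Q̄ = (S₀/π) × [bracket] = (1361/π) × 0.323235 = 140.03 W/m².
Ratio Q̄_A / Q̄_B = 19.597 / 140.03 = 0.1399.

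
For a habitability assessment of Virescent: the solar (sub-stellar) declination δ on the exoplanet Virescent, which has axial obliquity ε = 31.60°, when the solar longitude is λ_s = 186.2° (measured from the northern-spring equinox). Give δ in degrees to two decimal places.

δ = -3.24°

sin δ = sin ε · sin λ_s = sin 31.60° × sin 186.2° = -0.056590.
δ = arcsin(-0.056590) = -3.24°.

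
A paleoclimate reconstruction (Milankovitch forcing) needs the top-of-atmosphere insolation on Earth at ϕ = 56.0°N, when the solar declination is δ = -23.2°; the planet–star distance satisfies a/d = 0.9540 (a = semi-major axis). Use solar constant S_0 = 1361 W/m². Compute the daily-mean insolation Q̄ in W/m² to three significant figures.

Q̄ ≈ 42.9 W/m²

cos h₀ = −tan(+56.0°) tan(-23.200°) = 0.6354, h₀ = 0.8822 rad.
Bracket: h₀ sin ϕ sin δ + cos ϕ cos δ sin h₀ = 0.8822×0.82904×-0.39394 + 0.55919×0.91914×0.77216 = -0.288119 + 0.396870 = 0.108751.
Inverse-square distance factor (a/d)² = 0.9540² = 0.910116.
Q̄ = (S_0/π) × 0.910116 × [bracket] = (1361/π) × 0.910116 × 0.108751 = 42.88 W/m².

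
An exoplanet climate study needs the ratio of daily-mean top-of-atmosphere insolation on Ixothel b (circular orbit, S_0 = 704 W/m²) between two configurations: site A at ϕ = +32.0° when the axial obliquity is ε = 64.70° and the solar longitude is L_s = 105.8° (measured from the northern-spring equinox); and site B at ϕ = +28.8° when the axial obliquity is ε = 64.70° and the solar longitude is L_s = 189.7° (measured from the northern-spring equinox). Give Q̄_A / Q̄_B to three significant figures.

Q̄_A / Q̄_B ≈ 1.92

— Configuration A (ϕ=+32.0°):
Solar declination: sin δ = sin ε · sin L_s = sin 64.70° × sin 105.8° = 0.86992, so δ = +60.450°.
cos h₀ = −tan(+32.0°) tan(+60.450°) = -1.1022 ≤ −1 ⇒ polar day, h₀ = π.
Bracket: h₀ sin ϕ sin δ + cos ϕ cos δ sin h₀ = 3.1416×0.52992×0.86992 + 0.84805×0.49318×0.00000 = 1.448240 + 0.000000 = 1.448240.
Q̄ = (S_0/π) × [bracket] = (704/π) × 1.448240 = 324.54 W/m².
— Configuration B (ϕ=+28.8°):
Solar declination: sin δ = sin ε · sin L_s = sin 64.70° × sin 189.7° = -0.15233, so δ = -8.762°.
cos h₀ = −tan(+28.8°) tan(-8.762°) = 0.0847, h₀ = 1.4860 rad.
Bracket: h₀ sin ϕ sin δ + cos ϕ cos δ sin h₀ = 1.4860×0.48175×-0.15233 + 0.87631×0.98833×0.99640 = -0.109050 + 0.862966 = 0.753916.
Q̄ = (S_0/π) × [bracket] = (704/π) × 0.753916 = 168.95 W/m².
Ratio Q̄_A / Q̄_B = 324.54 / 168.95 = 1.921.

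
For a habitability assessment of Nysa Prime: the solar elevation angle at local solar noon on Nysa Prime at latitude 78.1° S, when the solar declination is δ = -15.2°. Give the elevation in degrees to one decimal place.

27.1°

At local noon the hour angle is zero, so the zenith angle equals |φ − δ| = |-78.1° − (-15.200°)| = 62.900°.
Elevation = 90° − 62.900° = 27.1°.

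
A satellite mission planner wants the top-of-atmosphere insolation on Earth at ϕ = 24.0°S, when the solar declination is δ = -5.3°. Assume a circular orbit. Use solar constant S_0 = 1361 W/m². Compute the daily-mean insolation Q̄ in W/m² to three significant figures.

cos h₀ = −tan(-24.0°) tan(-5.300°) = -0.0413, h₀ = 1.6121 rad.
Bracket: h₀ sin ϕ sin δ + cos ϕ cos δ sin h₀ = 1.6121×-0.40674×-0.09237 + 0.91355×0.99572×0.99915 = 0.060568 + 0.908867 = 0.969435.
Q̄ = (S_0/π) × [bracket] = (1361/π) × 0.969435 = 420.0 W/m².

Q̄ ≈ 420 W/m²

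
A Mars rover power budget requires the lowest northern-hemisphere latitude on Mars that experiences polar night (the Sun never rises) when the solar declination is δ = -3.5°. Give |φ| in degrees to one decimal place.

|φ| = 86.5°

Polar night requires cos H₀ = −tan φ tan δ ≥ 1, i.e. tan φ tan δ ≤ −1.
The boundary is |tan φ| · |tan δ| = 1, so |φ| = 90° − |δ| = 90° − 3.5° = 86.5° in the northern hemisphere.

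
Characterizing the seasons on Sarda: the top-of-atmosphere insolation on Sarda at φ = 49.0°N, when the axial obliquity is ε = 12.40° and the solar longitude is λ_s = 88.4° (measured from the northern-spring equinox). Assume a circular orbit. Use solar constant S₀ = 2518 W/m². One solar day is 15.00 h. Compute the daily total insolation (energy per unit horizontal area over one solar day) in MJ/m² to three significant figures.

Solar declination: sin δ = sin ε · sin λ_s = sin 12.40° × sin 88.4° = 0.21465, so δ = +12.395°.
cos H₀ = −tan(+49.0°) tan(+12.395°) = -0.2528, H₀ = 1.8264 rad.
Bracket: H₀ sin φ sin δ + cos φ cos δ sin H₀ = 1.8264×0.75471×0.21465 + 0.65606×0.97669×0.96751 = 0.295874 + 0.619949 = 0.915823.
Q̄ = (S₀/π) × [bracket] = (2518/π) × 0.915823 = 734.04 W/m².
Daily total = Q̄ × 15.00 h × 3600 s/h = 734.04 × 15.00 × 3600 / 10⁶ = 39.64 MJ/m².

39.6 MJ/m²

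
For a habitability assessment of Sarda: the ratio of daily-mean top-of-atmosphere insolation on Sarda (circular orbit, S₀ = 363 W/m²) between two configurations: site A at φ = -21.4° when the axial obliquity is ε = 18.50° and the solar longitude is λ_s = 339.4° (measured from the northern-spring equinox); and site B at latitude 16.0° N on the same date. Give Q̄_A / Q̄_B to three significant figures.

— Configuration A (φ=-21.4°):
Solar declination: sin δ = sin ε · sin λ_s = sin 18.50° × sin 339.4° = -0.11164, so δ = -6.410°.
cos H₀ = −tan(-21.4°) tan(-6.410°) = -0.0440, H₀ = 1.6148 rad.
Bracket: H₀ sin φ sin δ + cos φ cos δ sin H₀ = 1.6148×-0.36488×-0.11164 + 0.93106×0.99375×0.99903 = 0.065779 + 0.924343 = 0.990122.
Q̄ = (S₀/π) × [bracket] = (363/π) × 0.990122 = 114.41 W/m².
— Configuration B (φ=+16.0°):
cos H₀ = −tan(+16.0°) tan(-6.410°) = 0.0322, H₀ = 1.5386 rad.
Bracket: H₀ sin φ sin δ + cos φ cos δ sin H₀ = 1.5386×0.27564×-0.11164 + 0.96126×0.99375×0.99948 = -0.047346 + 0.954755 = 0.907409.
Q̄ = (S₀/π) × [bracket] = (363/π) × 0.907409 = 104.85 W/m².
Ratio Q̄_A / Q̄_B = 114.41 / 104.85 = 1.091.

Q̄_A / Q̄_B ≈ 1.09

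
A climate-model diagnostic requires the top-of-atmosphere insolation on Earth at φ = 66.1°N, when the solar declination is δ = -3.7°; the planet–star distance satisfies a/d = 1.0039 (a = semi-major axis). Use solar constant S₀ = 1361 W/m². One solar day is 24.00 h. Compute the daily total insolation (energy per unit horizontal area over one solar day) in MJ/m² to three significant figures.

cos H₀ = −tan(+66.1°) tan(-3.700°) = 0.1459, H₀ = 1.4243 rad.
Bracket: H₀ sin φ sin δ + cos φ cos δ sin H₀ = 1.4243×0.91425×-0.06453 + 0.40514×0.99792×0.98929 = -0.084029 + 0.399967 = 0.315938.
Inverse-square distance factor (a/d)² = 1.0039² = 1.007815.
Q̄ = (S₀/π) × 1.007815 × [bracket] = (1361/π) × 1.007815 × 0.315938 = 137.94 W/m².
Daily total = Q̄ × 24.00 h × 3600 s/h = 137.94 × 24.00 × 3600 / 10⁶ = 11.92 MJ/m².

11.9 MJ/m²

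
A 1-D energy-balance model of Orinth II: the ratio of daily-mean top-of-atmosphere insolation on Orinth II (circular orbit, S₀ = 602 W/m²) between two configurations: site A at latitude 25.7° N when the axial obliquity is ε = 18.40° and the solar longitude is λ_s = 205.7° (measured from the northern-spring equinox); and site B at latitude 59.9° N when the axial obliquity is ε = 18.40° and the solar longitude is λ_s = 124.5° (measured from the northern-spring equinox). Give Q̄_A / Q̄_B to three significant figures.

Q̄_A / Q̄_B ≈ 0.899

— Configuration A (φ=+25.7°):
Solar declination: sin δ = sin ε · sin λ_s = sin 18.40° × sin 205.7° = -0.13688, so δ = -7.868°.
cos H₀ = −tan(+25.7°) tan(-7.868°) = 0.0665, H₀ = 1.5042 rad.
Bracket: H₀ sin φ sin δ + cos φ cos δ sin H₀ = 1.5042×0.43366×-0.13688 + 0.90108×0.99059×0.99779 = -0.089288 + 0.890628 = 0.801340.
Q̄ = (S₀/π) × [bracket] = (602/π) × 0.801340 = 153.55 W/m².
— Configuration B (φ=+59.9°):
Solar declination: sin δ = sin ε · sin λ_s = sin 18.40° × sin 124.5° = 0.26013, so δ = +15.078°.
cos H₀ = −tan(+59.9°) tan(+15.078°) = -0.4648, H₀ = 2.0542 rad.
Bracket: H₀ sin φ sin δ + cos φ cos δ sin H₀ = 2.0542×0.86515×0.26013 + 0.50151×0.96557×0.88544 = 0.462301 + 0.428768 = 0.891069.
Q̄ = (S₀/π) × [bracket] = (602/π) × 0.891069 = 170.75 W/m².
Ratio Q̄_A / Q̄_B = 153.55 / 170.75 = 0.8993.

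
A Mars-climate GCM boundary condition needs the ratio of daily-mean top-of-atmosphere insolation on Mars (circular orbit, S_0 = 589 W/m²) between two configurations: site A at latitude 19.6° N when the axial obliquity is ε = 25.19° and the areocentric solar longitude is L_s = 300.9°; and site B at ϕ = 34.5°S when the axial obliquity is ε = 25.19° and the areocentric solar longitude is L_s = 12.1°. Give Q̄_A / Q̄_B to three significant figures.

Q̄_A / Q̄_B ≈ 0.933

— Configuration A (ϕ=+19.6°):
sin δ = sin 25.19° × sin 300.9° = -0.36521, so δ = -21.421°.
cos h₀ = −tan(+19.6°) tan(-21.421°) = 0.1397, h₀ = 1.4306 rad.
Bracket: h₀ sin ϕ sin δ + cos ϕ cos δ sin h₀ = 1.4306×0.33545×-0.36521 + 0.94206×0.93092×0.99019 = -0.175262 + 0.868379 = 0.693117.
Q̄ = (S_0/π) × [bracket] = (589/π) × 0.693117 = 129.95 W/m².
— Configuration B (ϕ=-34.5°):
sin δ = sin 25.19° × sin 12.1° = 0.08922, so δ = +5.119°.
cos h₀ = −tan(-34.5°) tan(+5.119°) = 0.0616, h₀ = 1.5092 rad.
Bracket: h₀ sin ϕ sin δ + cos ϕ cos δ sin h₀ = 1.5092×-0.56641×0.08922 + 0.82413×0.99601×0.99810 = -0.076268 + 0.819282 = 0.743014.
Q̄ = (S_0/π) × [bracket] = (589/π) × 0.743014 = 139.30 W/m².
Ratio Q̄_A / Q̄_B = 129.95 / 139.30 = 0.9329.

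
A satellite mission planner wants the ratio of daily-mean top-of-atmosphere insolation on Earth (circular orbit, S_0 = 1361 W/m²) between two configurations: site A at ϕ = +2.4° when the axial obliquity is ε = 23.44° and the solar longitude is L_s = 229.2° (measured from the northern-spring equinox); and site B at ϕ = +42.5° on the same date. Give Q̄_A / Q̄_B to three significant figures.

— Configuration A (ϕ=+2.4°):
Solar declination: sin δ = sin ε · sin L_s = sin 23.44° × sin 229.2° = -0.30112, so δ = -17.525°.
cos h₀ = −tan(+2.4°) tan(-17.525°) = 0.0132, h₀ = 1.5576 rad.
Bracket: h₀ sin ϕ sin δ + cos ϕ cos δ sin h₀ = 1.5576×0.04188×-0.30112 + 0.99912×0.95359×0.99991 = -0.019643 + 0.952665 = 0.933022.
Q̄ = (S_0/π) × [bracket] = (1361/π) × 0.933022 = 404.20 W/m².
— Configuration B (ϕ=+42.5°):
cos h₀ = −tan(+42.5°) tan(-17.525°) = 0.2894, h₀ = 1.2772 rad.
Bracket: h₀ sin ϕ sin δ + cos ϕ cos δ sin h₀ = 1.2772×0.67559×-0.30112 + 0.73728×0.95359×0.95722 = -0.259825 + 0.672986 = 0.413161.
Q̄ = (S_0/π) × [bracket] = (1361/π) × 0.413161 = 178.99 W/m².
Ratio Q̄_A / Q̄_B = 404.20 / 178.99 = 2.258.

Q̄_A / Q̄_B ≈ 2.26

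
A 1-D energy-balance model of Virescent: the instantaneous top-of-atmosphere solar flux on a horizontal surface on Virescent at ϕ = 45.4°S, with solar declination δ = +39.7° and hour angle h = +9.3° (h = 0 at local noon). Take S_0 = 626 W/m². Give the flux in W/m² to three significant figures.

49.0 W/m²

cos θ_z = sin ϕ sin δ + cos ϕ cos δ cos h = -0.454819 + 0.533135 = 0.078316.
Flux = S_0 · cos θ_z = 626 × 0.078316 = 49.03 W/m².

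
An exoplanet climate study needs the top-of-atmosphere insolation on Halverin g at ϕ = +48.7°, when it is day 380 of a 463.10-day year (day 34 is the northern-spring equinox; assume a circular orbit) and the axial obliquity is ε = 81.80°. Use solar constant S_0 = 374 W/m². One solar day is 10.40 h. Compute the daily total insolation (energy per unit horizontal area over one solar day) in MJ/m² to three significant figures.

Solar longitude: L_s = 360° × (380 − 34)/463.10 = 268.970°.
sin δ = sin 81.80° × sin 268.970° = -0.98962, so δ = -81.736°.
cos h₀ = −tan(+48.7°) tan(-81.736°) = 7.8371 ≥ 1 ⇒ polar night, h₀ = 0 and Q̄ = 0.
Daily total = Q̄ × 10.40 h × 3600 s/h = 0.00 MJ/m².

0.00 MJ/m²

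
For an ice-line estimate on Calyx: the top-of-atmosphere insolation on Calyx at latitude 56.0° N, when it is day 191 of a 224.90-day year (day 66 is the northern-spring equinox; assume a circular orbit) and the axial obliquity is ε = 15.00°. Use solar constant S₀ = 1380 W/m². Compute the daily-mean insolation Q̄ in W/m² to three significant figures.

Q̄ ≈ 196 W/m²

Solar longitude: λ_s = 360° × (191 − 66)/224.90 = 200.089°.
sin δ = sin 15.00° × sin 200.089° = -0.08890, so δ = -5.100°.
cos H₀ = −tan(+56.0°) tan(-5.100°) = 0.1323, H₀ = 1.4381 rad.
Bracket: H₀ sin φ sin δ + cos φ cos δ sin H₀ = 1.4381×0.82904×-0.08890 + 0.55919×0.99604×0.99121 = -0.105990 + 0.552080 = 0.446090.
Q̄ = (S₀/π) × [bracket] = (1380/π) × 0.446090 = 196.0 W/m².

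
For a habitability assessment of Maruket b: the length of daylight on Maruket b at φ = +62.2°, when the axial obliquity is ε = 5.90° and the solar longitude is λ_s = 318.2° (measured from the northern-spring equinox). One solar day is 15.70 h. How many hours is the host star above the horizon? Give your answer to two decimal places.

7.20 h

Solar declination: sin δ = sin ε · sin λ_s = sin 5.90° × sin 318.2° = -0.06851, so δ = -3.929°.
cos H₀ = −tan φ · tan δ = −tan(+62.2°) × tan(-3.929°) = 0.1303, so H₀ = 1.4402 rad = 82.52°.
Daylight = 2H₀/(2π) × 15.70 h = (1.4402/π) × 15.70 = 7.20 h.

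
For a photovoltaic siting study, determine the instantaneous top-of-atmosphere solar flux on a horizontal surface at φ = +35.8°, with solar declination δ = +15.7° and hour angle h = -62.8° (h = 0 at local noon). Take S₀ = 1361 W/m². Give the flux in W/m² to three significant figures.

701 W/m²

cos θ_z = sin φ sin δ + cos φ cos δ cos h = 0.158290 + 0.356904 = 0.515194.
Flux = S₀ · cos θ_z = 1361 × 0.515194 = 701.2 W/m².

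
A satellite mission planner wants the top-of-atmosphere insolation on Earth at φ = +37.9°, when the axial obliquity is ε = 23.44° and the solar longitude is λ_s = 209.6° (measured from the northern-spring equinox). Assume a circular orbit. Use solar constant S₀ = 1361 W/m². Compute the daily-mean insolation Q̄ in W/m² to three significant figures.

Q̄ ≈ 257 W/m²

Solar declination: sin δ = sin ε · sin λ_s = sin 23.44° × sin 209.6° = -0.19648, so δ = -11.331°.
cos H₀ = −tan(+37.9°) tan(-11.331°) = 0.1560, H₀ = 1.4142 rad.
Bracket: H₀ sin φ sin δ + cos φ cos δ sin H₀ = 1.4142×0.61429×-0.19648 + 0.78908×0.98051×0.98776 = -0.170688 + 0.764231 = 0.593543.
Q̄ = (S₀/π) × [bracket] = (1361/π) × 0.593543 = 257.1 W/m².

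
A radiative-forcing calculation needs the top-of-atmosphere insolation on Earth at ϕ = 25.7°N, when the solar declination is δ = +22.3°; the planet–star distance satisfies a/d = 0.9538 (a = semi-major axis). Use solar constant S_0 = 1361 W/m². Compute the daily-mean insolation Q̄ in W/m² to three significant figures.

Q̄ ≈ 437 W/m²

cos h₀ = −tan(+25.7°) tan(+22.300°) = -0.1974, h₀ = 1.7695 rad.
Bracket: h₀ sin ϕ sin δ + cos ϕ cos δ sin h₀ = 1.7695×0.43366×0.37946 + 0.90108×0.92521×0.98033 = 0.291183 + 0.817290 = 1.108473.
Inverse-square distance factor (a/d)² = 0.9538² = 0.909734.
Q̄ = (S_0/π) × 0.909734 × [bracket] = (1361/π) × 0.909734 × 1.108473 = 436.9 W/m².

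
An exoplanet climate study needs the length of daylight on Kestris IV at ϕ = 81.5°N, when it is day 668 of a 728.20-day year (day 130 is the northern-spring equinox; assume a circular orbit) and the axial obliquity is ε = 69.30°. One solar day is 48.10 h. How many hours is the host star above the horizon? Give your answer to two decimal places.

0.00 h

Solar longitude: L_s = 360° × (668 − 130)/728.20 = 265.971°.
sin δ = sin 69.30° × sin 265.971° = -0.93313, so δ = -68.928°.
cos h₀ = −tan ϕ · tan δ = 17.3662 ≥ 1, so the host star never rises (polar night) and h₀ = 0.
Daylight = 2h₀/(2π) × 48.10 h = (0.0000/π) × 48.10 = 0.00 h.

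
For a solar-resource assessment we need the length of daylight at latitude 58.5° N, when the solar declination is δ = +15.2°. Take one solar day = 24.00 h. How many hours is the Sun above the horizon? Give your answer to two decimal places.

cos H₀ = −tan φ · tan δ = −tan(+58.5°) × tan(+15.200°) = -0.4434, so H₀ = 2.0301 rad = 116.32°.
Daylight = 2H₀/(2π) × 24.00 h = (2.0301/π) × 24.00 = 15.51 h.

15.51 h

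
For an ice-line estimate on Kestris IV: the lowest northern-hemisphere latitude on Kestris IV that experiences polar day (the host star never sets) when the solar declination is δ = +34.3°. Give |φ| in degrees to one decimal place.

|φ| = 55.7°

Polar day requires cos H₀ = −tan φ tan δ ≤ −1, i.e. tan φ tan δ ≥ 1.
The boundary is |tan φ| · |tan δ| = 1, so |φ| = 90° − |δ| = 90° − 34.3° = 55.7° in the northern hemisphere.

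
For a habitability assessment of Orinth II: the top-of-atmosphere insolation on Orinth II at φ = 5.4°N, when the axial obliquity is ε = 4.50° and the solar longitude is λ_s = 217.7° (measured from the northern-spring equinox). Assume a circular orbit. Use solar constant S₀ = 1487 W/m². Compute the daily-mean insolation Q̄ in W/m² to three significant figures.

Q̄ ≈ 467 W/m²

Solar declination: sin δ = sin ε · sin λ_s = sin 4.50° × sin 217.7° = -0.04798, so δ = -2.750°.
cos H₀ = −tan(+5.4°) tan(-2.750°) = 0.0045, H₀ = 1.5663 rad.
Bracket: H₀ sin φ sin δ + cos φ cos δ sin H₀ = 1.5663×0.09411×-0.04798 + 0.99556×0.99885×0.99999 = -0.007072 + 0.994405 = 0.987333.
Q̄ = (S₀/π) × [bracket] = (1487/π) × 0.987333 = 467.3 W/m².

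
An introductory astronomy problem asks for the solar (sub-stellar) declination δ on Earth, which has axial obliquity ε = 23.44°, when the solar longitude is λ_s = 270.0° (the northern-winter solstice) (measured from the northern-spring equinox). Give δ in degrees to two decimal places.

sin δ = sin ε · sin λ_s = sin 23.44° × sin 270.0° = -0.397789.
δ = arcsin(-0.397789) = -23.44°.

δ = -23.44°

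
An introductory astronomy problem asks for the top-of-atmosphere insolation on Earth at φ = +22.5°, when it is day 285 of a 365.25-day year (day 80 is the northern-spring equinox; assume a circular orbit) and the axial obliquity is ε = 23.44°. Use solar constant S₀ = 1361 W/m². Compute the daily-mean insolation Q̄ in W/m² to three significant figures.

Solar longitude: λ_s = 360° × (285 − 80)/365.25 = 202.053°.
sin δ = sin 23.44° × sin 202.053° = -0.14936, so δ = -8.590°.
cos H₀ = −tan(+22.5°) tan(-8.590°) = 0.0626, H₀ = 1.5082 rad.
Bracket: H₀ sin φ sin δ + cos φ cos δ sin H₀ = 1.5082×0.38268×-0.14936 + 0.92388×0.98878×0.99804 = -0.086204 + 0.911724 = 0.825520.
Q̄ = (S₀/π) × [bracket] = (1361/π) × 0.825520 = 357.6 W/m².

Q̄ ≈ 358 W/m²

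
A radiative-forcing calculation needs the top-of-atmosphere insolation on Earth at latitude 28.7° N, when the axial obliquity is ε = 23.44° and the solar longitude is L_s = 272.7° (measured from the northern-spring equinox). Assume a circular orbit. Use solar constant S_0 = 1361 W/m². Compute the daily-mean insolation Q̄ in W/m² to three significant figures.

Solar declination: sin δ = sin ε · sin L_s = sin 23.44° × sin 272.7° = -0.39735, so δ = -23.412°.
cos h₀ = −tan(+28.7°) tan(-23.412°) = 0.2371, h₀ = 1.3315 rad.
Bracket: h₀ sin ϕ sin δ + cos ϕ cos δ sin h₀ = 1.3315×0.48022×-0.39735 + 0.87715×0.91767×0.97150 = -0.254071 + 0.781994 = 0.527923.
Q̄ = (S_0/π) × [bracket] = (1361/π) × 0.527923 = 228.7 W/m².

Q̄ ≈ 229 W/m²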